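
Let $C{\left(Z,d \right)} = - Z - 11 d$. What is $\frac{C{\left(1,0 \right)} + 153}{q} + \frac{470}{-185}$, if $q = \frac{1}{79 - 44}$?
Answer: $\frac{196746}{37} \approx 5317.5$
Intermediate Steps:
$q = \frac{1}{35} \approx 0.028571$
$\frac{C{\left(1,0 \right)} + 153}{q} + \frac{470}{-185} = \left(\left(\left(-1\right) 1 - 0\right) + 153\right) \frac{1}{\frac{1}{35}} + \frac{470}{-185} = \left(\left(-1 + 0\right) + 153\right) 35 + 470 \left(- \frac{1}{185}\right) = \left(-1 + 153\right) 35 - \frac{94}{37} = 152 \cdot 35 - \frac{94}{37} = 5320 - \frac{94}{37} = \frac{196746}{37}$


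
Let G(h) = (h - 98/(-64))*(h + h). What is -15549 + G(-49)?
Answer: -174353/16 ≈ -10897.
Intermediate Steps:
G(h) = 2*h*(49/32 + h) (G(h) = (h - 98*(-1/64))*(2*h) = (h + 49/32)*(2*h) = (49/32 + h)*(2*h) = 2*h*(49/32 + h))
-15549 + G(-49) = -15549 + (1/16)*(-49)*(49 + 32*(-49)) = -15549 + (1/16)*(-49)*(49 - 1568) = -15549 + (1/16)*(-49)*(-1519) = -15549 + 74431/16 = -174353/16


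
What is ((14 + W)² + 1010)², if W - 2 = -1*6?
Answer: 1232100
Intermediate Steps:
W = -4 (W = 2 - 1*6 = 2 - 6 = -4)
((14 + W)² + 1010)² = ((14 - 4)² + 1010)² = (10² + 1010)² = (100 + 1010)² = 1110² = 1232100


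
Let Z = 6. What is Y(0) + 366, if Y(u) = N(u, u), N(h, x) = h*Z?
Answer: 366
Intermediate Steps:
N(h, x) = 6*h (N(h, x) = h*6 = 6*h)
Y(u) = 6*u
Y(0) + 366 = 6*0 + 366 = 0 + 366 = 366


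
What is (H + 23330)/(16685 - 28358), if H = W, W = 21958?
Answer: -5032/1297 ≈ -3.8797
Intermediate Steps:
H = 21958
(H + 23330)/(16685 - 28358) = (21958 + 23330)/(16685 - 28358) = 45288/(-11673) = 45288*(-1/11673) = -5032/1297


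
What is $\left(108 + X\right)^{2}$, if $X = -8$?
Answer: $10000$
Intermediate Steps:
$\left(108 + X\right)^{2} = \left(108 - 8\right)^{2} = 100^{2} = 10000$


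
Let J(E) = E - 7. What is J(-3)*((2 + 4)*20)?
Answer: -1200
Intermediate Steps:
J(E) = -7 + E
J(-3)*((2 + 4)*20) = (-7 - 3)*((2 + 4)*20) = -60*20 = -10*120 = -1200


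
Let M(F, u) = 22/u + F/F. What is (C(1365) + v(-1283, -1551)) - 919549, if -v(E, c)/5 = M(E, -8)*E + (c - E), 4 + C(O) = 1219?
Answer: -3712881/4 ≈ -9.2822e+5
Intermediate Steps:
M(F, u) = 1 + 22/u (M(F, u) = 22/u + 1 = 1 + 22/u)
C(O) = 1215 (C(O) = -4 + 1219 = 1215)
v(E, c) = -5*c + 55*E/4 (v(E, c) = -5*(((22 - 8)/(-8))*E + (c - E)) = -5*((-1/8*14)*E + (c - E)) = -5*(-7*E/4 + (c - E)) = -5*(c - 11*E/4) = -5*c + 55*E/4)
(C(1365) + v(-1283, -1551)) - 919549 = (1215 + (-5*(-1551) + (55/4)*(-1283))) - 919549 = (1215 + (7755 - 70565/4)) - 919549 = (1215 - 39545/4) - 919549 = -34685/4 - 919549 = -3712881/4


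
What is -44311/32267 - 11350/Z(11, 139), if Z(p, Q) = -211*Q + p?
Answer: -466439724/473001953 ≈ -0.98613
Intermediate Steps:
Z(p, Q) = p - 211*Q
-44311/32267 - 11350/Z(11, 139) = -44311/32267 - 11350/(11 - 211*139) = -44311*1/32267 - 11350/(11 - 29329) = -44311/32267 - 11350/(-29318) = -44311/32267 - 11350*(-1/29318) = -44311/32267 + 5675/14659 = -466439724/473001953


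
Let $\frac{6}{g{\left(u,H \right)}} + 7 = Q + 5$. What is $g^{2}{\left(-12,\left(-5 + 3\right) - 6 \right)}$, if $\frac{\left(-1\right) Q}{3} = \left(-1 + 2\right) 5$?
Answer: $\frac{36}{289} \approx 0.12457$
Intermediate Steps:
$Q = -15$ ($Q = - 3 \left(-1 + 2\right) 5 = - 3 \cdot 1 \cdot 5 = \left(-3\right) 5 = -15$)
$g{\left(u,H \right)} = - \frac{6}{17}$ ($g{\left(u,H \right)} = \frac{6}{-7 + \left(-15 + 5\right)} = \frac{6}{-7 - 10} = \frac{6}{-17} = 6 \left(- \frac{1}{17}\right) = - \frac{6}{17}$)
$g^{2}{\left(-12,\left(-5 + 3\right) - 6 \right)} = \left(- \frac{6}{17}\right)^{2} = \frac{36}{289}$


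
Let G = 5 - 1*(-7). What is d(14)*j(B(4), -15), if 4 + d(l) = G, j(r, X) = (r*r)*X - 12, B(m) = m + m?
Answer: -7776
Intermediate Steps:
B(m) = 2*m
j(r, X) = -12 + X*r² (j(r, X) = r²*X - 12 = X*r² - 12 = -12 + X*r²)
G = 12 (G = 5 + 7 = 12)
d(l) = 8 (d(l) = -4 + 12 = 8)
d(14)*j(B(4), -15) = 8*(-12 - 15*(2*4)²) = 8*(-12 - 15*8²) = 8*(-12 - 15*64) = 8*(-12 - 960) = 8*(-972) = -7776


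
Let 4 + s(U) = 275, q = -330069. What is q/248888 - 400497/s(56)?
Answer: -99768346035/67448648 ≈ -1479.2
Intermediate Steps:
s(U) = 271 (s(U) = -4 + 275 = 271)
q/248888 - 400497/s(56) = -330069/248888 - 400497/271 = -99768346035/67448648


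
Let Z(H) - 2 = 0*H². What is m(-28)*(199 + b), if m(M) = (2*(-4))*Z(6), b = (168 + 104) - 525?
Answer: 864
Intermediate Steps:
b = -253 (b = 272 - 525 = -253)
Z(H) = 2 (Z(H) = 2 + 0*H² = 2 + 0 = 2)
m(M) = -16 (m(M) = (2*(-4))*2 = -8*2 = -16)
m(-28)*(199 + b) = -16*(199 - 253) = -16*(-54) = 864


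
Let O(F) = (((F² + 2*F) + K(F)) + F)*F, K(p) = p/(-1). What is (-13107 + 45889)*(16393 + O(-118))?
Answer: -52411566562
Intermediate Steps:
K(p) = -p (K(p) = p*(-1) = -p)
O(F) = F*(F² + 2*F) (O(F) = (((F² + 2*F) - F) + F)*F = ((F + F²) + F)*F = (F² + 2*F)*F = F*(F² + 2*F))
(-13107 + 45889)*(16393 + O(-118)) = (-13107 + 45889)*(16393 + (-118)²*(2 - 118)) = 32782*(16393 + 13924*(-116)) = 32782*(16393 - 1615184) = 32782*(-1598791) = -52411566562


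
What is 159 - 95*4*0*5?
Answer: 159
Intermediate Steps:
159 - 95*4*0*5 = 159 - 0*5 = 159 - 95*0 = 159 + 0 = 159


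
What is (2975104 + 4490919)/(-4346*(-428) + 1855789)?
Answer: 7466023/3715877 ≈ 2.0092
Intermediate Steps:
(2975104 + 4490919)/(-4346*(-428) + 1855789) = 7466023/(1860088 + 1855789) = 7466023/3715877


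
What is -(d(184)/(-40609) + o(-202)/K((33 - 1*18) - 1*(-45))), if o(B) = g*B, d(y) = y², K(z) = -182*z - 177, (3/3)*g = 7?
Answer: 318278906/450638073 ≈ 0.70628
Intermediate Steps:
g = 7
K(z) = -177 - 182*z
o(B) = 7*B
-(d(184)/(-40609) + o(-202)/K((33 - 1*18) - 1*(-45))) = -(184²/(-40609) + (7*(-202))/(-177 - 182*((33 - 1*18) - 1*(-45)))) = -(33856*(-1/40609) - 1414/(-177 - 182*((33 - 18) + 45))) = -(-33856/40609 - 1414/(-177 - 182*(15 + 45))) = -(-33856/40609 - 1414/(-177 - 182*60)) = -(-33856/40609 - 1414/(-177 - 10920)) = -(-33856/40609 - 1414/(-11097)) = -(-33856/40609 - 1414*(-1/11097)) = -(-33856/40609 + 1414/11097) = -1*(-318278906/450638073) = 318278906/450638073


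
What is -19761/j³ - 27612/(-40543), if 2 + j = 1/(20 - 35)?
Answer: 2704772091717/1207816513 ≈ 2239.4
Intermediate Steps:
j = -31/15 (j = -2 + 1/(20 - 35) = -2 + 1/(-15) = -2 - 1/15 = -31/15 ≈ -2.0667)
-19761/j³ - 27612/(-40543) = -19761/((-31/15)³) - 27612/(-40543) = -19761/(-29791/3375) - 27612*(-1/40543) = -19761*(-3375/29791) + 27612/40543 = 66693375/29791 + 27612/40543 = 2704772091717/1207816513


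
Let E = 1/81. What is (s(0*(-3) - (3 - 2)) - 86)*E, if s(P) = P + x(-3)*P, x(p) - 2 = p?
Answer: -86/81 ≈ -1.0617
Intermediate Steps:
x(p) = 2 + p
E = 1/81 ≈ 0.012346
s(P) = 0 (s(P) = P + (2 - 3)*P = P - P = 0)
(s(0*(-3) - (3 - 2)) - 86)*E = (0 - 86)*(1/81) = -86*1/81 = -86/81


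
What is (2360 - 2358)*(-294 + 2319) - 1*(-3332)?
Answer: 7382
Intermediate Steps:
(2360 - 2358)*(-294 + 2319) - 1*(-3332) = 2*2025 + 3332 = 4050 + 3332 = 7382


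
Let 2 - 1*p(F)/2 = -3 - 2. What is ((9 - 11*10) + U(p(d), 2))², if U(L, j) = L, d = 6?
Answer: 7569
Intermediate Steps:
p(F) = 14 (p(F) = 4 - 2*(-3 - 2) = 4 - 2*(-5) = 4 + 10 = 14)
((9 - 11*10) + U(p(d), 2))² = ((9 - 11*10) + 14)² = ((9 - 110) + 14)² = (-101 + 14)² = (-87)² = 7569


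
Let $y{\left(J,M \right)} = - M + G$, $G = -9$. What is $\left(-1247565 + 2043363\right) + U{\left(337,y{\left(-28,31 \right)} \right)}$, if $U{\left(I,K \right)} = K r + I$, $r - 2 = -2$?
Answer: $796135$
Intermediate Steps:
$r = 0$ ($r = 2 - 2 = 0$)
$y{\left(J,M \right)} = -9 - M$ ($y{\left(J,M \right)} = - M - 9 = -9 - M$)
$U{\left(I,K \right)} = I$ ($U{\left(I,K \right)} = K 0 + I = 0 + I = I$)
$\left(-1247565 + 2043363\right) + U{\left(337,y{\left(-28,31 \right)} \right)} = \left(-1247565 + 2043363\right) + 337 = 795798 + 337 = 796135$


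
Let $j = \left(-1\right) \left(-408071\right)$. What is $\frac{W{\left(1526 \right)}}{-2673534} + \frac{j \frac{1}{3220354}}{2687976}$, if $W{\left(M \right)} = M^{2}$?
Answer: $- \frac{3359593981467957965}{3857122769240483856} \approx -0.87101$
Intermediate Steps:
$j = 408071$
$\frac{W{\left(1526 \right)}}{-2673534} + \frac{j \frac{1}{3220354}}{2687976} = \frac{1526^{2}}{-2673534} + \frac{408071 \cdot \frac{1}{3220354}}{2687976} = 2328676 \left(- \frac{1}{2673534}\right) + 408071 \cdot \frac{1}{3220354} \cdot \frac{1}{2687976} = - \frac{1164338}{1336767} + \frac{408071}{3220354} \cdot \frac{1}{2687976} = - \frac{1164338}{1336767} + \frac{408071}{8656234263504} = - \frac{3359593981467957965}{3857122769240483856}$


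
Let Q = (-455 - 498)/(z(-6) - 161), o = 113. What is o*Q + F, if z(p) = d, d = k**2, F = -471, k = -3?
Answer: 36097/152 ≈ 237.48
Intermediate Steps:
d = 9 (d = (-3)**2 = 9)
z(p) = 9
Q = 953/152 (Q = (-455 - 498)/(9 - 161) = -953/(-152) = -953*(-1/152) = 953/152 ≈ 6.2697)
o*Q + F = 113*(953/152) - 471 = 107689/152 - 471 = 36097/152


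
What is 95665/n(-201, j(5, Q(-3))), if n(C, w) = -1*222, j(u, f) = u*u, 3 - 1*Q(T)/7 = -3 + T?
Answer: -95665/222 ≈ -430.92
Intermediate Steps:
Q(T) = 42 - 7*T (Q(T) = 21 - 7*(-3 + T) = 21 + (21 - 7*T) = 42 - 7*T)
j(u, f) = u**2
n(C, w) = -222
95665/n(-201, j(5, Q(-3))) = 95665/(-222) = 95665*(-1/222) = -95665/222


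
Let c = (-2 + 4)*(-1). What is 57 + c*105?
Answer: -153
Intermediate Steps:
c = -2 (c = 2*(-1) = -2)
57 + c*105 = 57 - 2*105 = 57 - 210 = -153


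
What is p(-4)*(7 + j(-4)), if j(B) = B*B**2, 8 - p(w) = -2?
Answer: -570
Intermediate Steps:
p(w) = 10 (p(w) = 8 - 1*(-2) = 8 + 2 = 10)
j(B) = B**3
p(-4)*(7 + j(-4)) = 10*(7 + (-4)**3) = 10*(7 - 64) = 10*(-57) = -570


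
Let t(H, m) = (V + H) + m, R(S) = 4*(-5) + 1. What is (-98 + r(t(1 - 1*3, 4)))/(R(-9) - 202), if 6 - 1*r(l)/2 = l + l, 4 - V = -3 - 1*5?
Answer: 142/221 ≈ 0.64253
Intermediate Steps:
V = 12 (V = 4 - (-3 - 1*5) = 4 - (-3 - 5) = 4 - 1*(-8) = 4 + 8 = 12)
R(S) = -19 (R(S) = -20 + 1 = -19)
t(H, m) = 12 + H + m (t(H, m) = (12 + H) + m = 12 + H + m)
r(l) = 12 - 4*l (r(l) = 12 - 2*(l + l) = 12 - 4*l)
(-98 + r(t(1 - 1*3, 4)))/(R(-9) - 202) = (-98 + (12 - 4*(12 + (1 - 1*3) + 4)))/(-19 - 202) = (-98 + (12 - 4*(12 + (1 - 3) + 4)))/(-221) = (-98 + (12 - 4*(12 - 2 + 4)))*(-1/221) = (-98 + (12 - 4*14))*(-1/221) = (-98 + (12 - 56))*(-1/221) = (-98 - 44)*(-1/221) = -142*(-1/221) = 142/221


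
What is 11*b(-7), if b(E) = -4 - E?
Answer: 33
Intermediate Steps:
11*b(-7) = 11*(-4 - 1*(-7)) = 11*(-4 + 7) = 11*3 = 33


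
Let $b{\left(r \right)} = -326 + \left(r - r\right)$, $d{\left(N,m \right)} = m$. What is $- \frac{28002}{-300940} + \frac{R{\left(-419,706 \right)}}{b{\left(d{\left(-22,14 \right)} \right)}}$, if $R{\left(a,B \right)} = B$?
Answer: $- \frac{50833747}{24526610} \approx -2.0726$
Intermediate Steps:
$b{\left(r \right)} = -326$ ($b{\left(r \right)} = -326 + 0 = -326$)
$- \frac{28002}{-300940} + \frac{R{\left(-419,706 \right)}}{b{\left(d{\left(-22,14 \right)} \right)}} = - \frac{28002}{-300940} + \frac{706}{-326} = \left(-28002\right) \left(- \frac{1}{300940}\right) + 706 \left(- \frac{1}{326}\right) = \frac{14001}{150470} - \frac{353}{163} = - \frac{50833747}{24526610}$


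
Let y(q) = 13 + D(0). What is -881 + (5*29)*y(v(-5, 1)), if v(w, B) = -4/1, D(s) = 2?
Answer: 1294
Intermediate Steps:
v(w, B) = -4 (v(w, B) = -4*1 = -4)
y(q) = 15 (y(q) = 13 + 2 = 15)
-881 + (5*29)*y(v(-5, 1)) = -881 + (5*29)*15 = -881 + 145*15 = -881 + 2175 = 1294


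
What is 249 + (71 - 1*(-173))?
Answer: 493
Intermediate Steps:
249 + (71 - 1*(-173)) = 249 + (71 + 173) = 249 + 244 = 493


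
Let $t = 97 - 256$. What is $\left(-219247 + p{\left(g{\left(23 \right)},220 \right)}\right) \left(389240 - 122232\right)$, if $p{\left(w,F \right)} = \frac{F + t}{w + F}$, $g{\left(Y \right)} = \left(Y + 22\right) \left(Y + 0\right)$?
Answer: $- \frac{73468565947392}{1255} \approx -5.8541 \cdot 10^{10}$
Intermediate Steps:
$g{\left(Y \right)} = Y \left(22 + Y\right)$ ($g{\left(Y \right)} = \left(22 + Y\right) Y = Y \left(22 + Y\right)$)
$t = -159$ ($t = 97 - 256 = -159$)
$p{\left(w,F \right)} = \frac{-159 + F}{F + w}$ ($p{\left(w,F \right)} = \frac{F - 159}{w + F} = \frac{-159 + F}{F + w}$)
$\left(-219247 + p{\left(g{\left(23 \right)},220 \right)}\right) \left(389240 - 122232\right) = \left(-219247 + \frac{-159 + 220}{220 + 23 \left(22 + 23\right)}\right) \left(389240 - 122232\right) = \left(-219247 + \frac{1}{220 + 23 \cdot 45} \cdot 61\right) 267008 = \left(-219247 + \frac{1}{220 + 1035} \cdot 61\right) 267008 = \left(-219247 + \frac{1}{1255} \cdot 61\right) 267008 = \left(-219247 + \frac{61}{1255}\right) 267008 = \left(- \frac{275154924}{1255}\right) 267008 = - \frac{73468565947392}{1255}$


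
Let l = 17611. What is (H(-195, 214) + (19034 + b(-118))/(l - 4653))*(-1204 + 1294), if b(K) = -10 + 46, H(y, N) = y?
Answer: -112848300/6479 ≈ -17418.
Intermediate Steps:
b(K) = 36
(H(-195, 214) + (19034 + b(-118))/(l - 4653))*(-1204 + 1294) = (-195 + (19034 + 36)/(17611 - 4653))*(-1204 + 1294) = (-195 + 19070/12958)*90 = (-195 + 19070*(1/12958))*90 = (-195 + 9535/6479)*90 = -1253870/6479*90 = -112848300/6479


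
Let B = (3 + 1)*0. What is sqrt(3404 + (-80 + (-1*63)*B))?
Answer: 2*sqrt(831) ≈ 57.654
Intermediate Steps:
B = 0 (B = 4*0 = 0)
sqrt(3404 + (-80 + (-1*63)*B)) = sqrt(3404 + (-80 - 1*63*0)) = sqrt(3404 + (-80 - 63*0)) = sqrt(3404 + (-80 + 0)) = sqrt(3404 - 80) = sqrt(3324) = 2*sqrt(831)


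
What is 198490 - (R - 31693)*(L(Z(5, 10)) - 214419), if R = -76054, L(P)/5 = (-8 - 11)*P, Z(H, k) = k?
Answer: -23205165153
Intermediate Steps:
L(P) = -95*P (L(P) = 5*((-8 - 11)*P) = 5*(-19*P) = -95*P)
198490 - (R - 31693)*(L(Z(5, 10)) - 214419) = 198490 - (-76054 - 31693)*(-95*10 - 214419) = 198490 - (-107747)*(-950 - 214419) = 198490 - (-107747)*(-215369) = 198490 - 1*23205363643 = 198490 - 23205363643 = -23205165153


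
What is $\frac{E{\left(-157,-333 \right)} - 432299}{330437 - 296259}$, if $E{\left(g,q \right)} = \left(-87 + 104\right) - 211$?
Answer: $- \frac{432493}{34178} \approx -12.654$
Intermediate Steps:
$E{\left(g,q \right)} = -194$ ($E{\left(g,q \right)} = 17 - 211 = -194$)
$\frac{E{\left(-157,-333 \right)} - 432299}{330437 - 296259} = \frac{-194 - 432299}{330437 - 296259} = - \frac{432493}{34178}$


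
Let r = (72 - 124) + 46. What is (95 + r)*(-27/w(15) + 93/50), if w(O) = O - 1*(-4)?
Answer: 37113/950 ≈ 39.066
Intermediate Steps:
w(O) = 4 + O (w(O) = O + 4 = 4 + O)
r = -6 (r = -52 + 46 = -6)
(95 + r)*(-27/w(15) + 93/50) = (95 - 6)*(-27/(4 + 15) + 93/50) = 89*(-27/19 + 93*(1/50)) = 89*(-27*1/19 + 93/50) = 89*(-27/19 + 93/50) = 89*(417/950) = 37113/950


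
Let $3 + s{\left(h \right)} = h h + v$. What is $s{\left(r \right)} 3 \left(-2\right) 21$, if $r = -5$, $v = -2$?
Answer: $-2520$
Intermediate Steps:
$s{\left(h \right)} = -5 + h^{2}$ ($s{\left(h \right)} = -3 + \left(h h - 2\right) = -3 + \left(h^{2} - 2\right) = -3 + \left(-2 + h^{2}\right) = -5 + h^{2}$)
$s{\left(r \right)} 3 \left(-2\right) 21 = \left(-5 + \left(-5\right)^{2}\right) 3 \left(-2\right) 21 = \left(-5 + 25\right) \left(\left(-6\right) 21\right) = 20 \left(-126\right) = -2520$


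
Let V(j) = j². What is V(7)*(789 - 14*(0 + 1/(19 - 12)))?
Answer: 38563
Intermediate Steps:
V(7)*(789 - 14*(0 + 1/(19 - 12))) = 7²*(789 - 14*(0 + 1/(19 - 12))) = 49*(789 - 14*(0 + 1/7)) = 49*(789 - 14*(0 + ⅐)) = 49*(789 - 14*⅐) = 49*(789 - 2) = 49*787 = 38563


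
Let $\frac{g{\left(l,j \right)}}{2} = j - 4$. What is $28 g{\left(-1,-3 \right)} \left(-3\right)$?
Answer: $1176$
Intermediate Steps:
$g{\left(l,j \right)} = -8 + 2 j$ ($g{\left(l,j \right)} = 2 \left(j - 4\right) = 2 \left(-4 + j\right) = -8 + 2 j$)
$28 g{\left(-1,-3 \right)} \left(-3\right) = 28 \left(-8 + 2 \left(-3\right)\right) \left(-3\right) = 28 \left(-8 - 6\right) \left(-3\right) = 28 \left(-14\right) \left(-3\right) = \left(-392\right) \left(-3\right) = 1176$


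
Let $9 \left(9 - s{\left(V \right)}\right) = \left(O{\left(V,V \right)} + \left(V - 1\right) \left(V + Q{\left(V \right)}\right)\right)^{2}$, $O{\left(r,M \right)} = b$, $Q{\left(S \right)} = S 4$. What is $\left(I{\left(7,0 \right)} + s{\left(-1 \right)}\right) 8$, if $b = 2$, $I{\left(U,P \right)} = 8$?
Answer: $8$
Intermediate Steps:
$Q{\left(S \right)} = 4 S$
$O{\left(r,M \right)} = 2$
$s{\left(V \right)} = 9 - \frac{\left(2 + 5 V \left(-1 + V\right)\right)^{2}}{9}$ ($s{\left(V \right)} = 9 - \frac{\left(2 + \left(V - 1\right) \left(V + 4 V\right)\right)^{2}}{9} = 9 - \frac{\left(2 + \left(-1 + V\right) 5 V\right)^{2}}{9} = 9 - \frac{\left(2 + 5 V \left(-1 + V\right)\right)^{2}}{9}$)
$\left(I{\left(7,0 \right)} + s{\left(-1 \right)}\right) 8 = \left(8 + \left(9 - \frac{\left(2 - -5 + 5 \left(-1\right)^{2}\right)^{2}}{9}\right)\right) 8 = \left(8 + \left(9 - \frac{\left(2 + 5 + 5 \cdot 1\right)^{2}}{9}\right)\right) 8 = \left(8 + \left(9 - \frac{\left(2 + 5 + 5\right)^{2}}{9}\right)\right) 8 = \left(8 + \left(9 - \frac{12^{2}}{9}\right)\right) 8 = \left(8 + \left(9 - 16\right)\right) 8 = \left(8 - 7\right) 8 = 1 \cdot 8 = 8$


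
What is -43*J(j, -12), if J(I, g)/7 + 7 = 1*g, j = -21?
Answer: 5719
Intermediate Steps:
J(I, g) = -49 + 7*g (J(I, g) = -49 + 7*(1*g) = -49 + 7*g)
-43*J(j, -12) = -43*(-49 + 7*(-12)) = -43*(-49 - 84) = -43*(-133) = 5719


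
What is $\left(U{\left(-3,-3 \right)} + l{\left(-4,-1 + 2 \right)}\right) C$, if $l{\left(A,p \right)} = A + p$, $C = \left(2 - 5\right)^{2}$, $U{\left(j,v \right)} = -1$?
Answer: $-36$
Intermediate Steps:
$C = 9$ ($C = \left(-3\right)^{2} = 9$)
$\left(U{\left(-3,-3 \right)} + l{\left(-4,-1 + 2 \right)}\right) C = \left(-1 + \left(-4 + \left(-1 + 2\right)\right)\right) 9 = \left(-1 + \left(-4 + 1\right)\right) 9 = \left(-1 - 3\right) 9 = \left(-4\right) 9 = -36$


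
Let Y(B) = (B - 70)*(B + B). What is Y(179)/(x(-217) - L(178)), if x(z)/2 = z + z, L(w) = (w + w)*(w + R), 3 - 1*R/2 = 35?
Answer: -19511/20726 ≈ -0.94138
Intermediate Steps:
R = -64 (R = 6 - 2*35 = 6 - 70 = -64)
L(w) = 2*w*(-64 + w) (L(w) = (w + w)*(w - 64) = (2*w)*(-64 + w) = 2*w*(-64 + w))
Y(B) = 2*B*(-70 + B) (Y(B) = (-70 + B)*(2*B) = 2*B*(-70 + B))
x(z) = 4*z (x(z) = 2*(z + z) = 2*(2*z) = 4*z)
Y(179)/(x(-217) - L(178)) = (2*179*(-70 + 179))/(4*(-217) - 2*178*(-64 + 178)) = (2*179*109)/(-868 - 2*178*114) = 39022/(-868 - 1*40584) = 39022/(-868 - 40584) = 39022/(-41452) = 39022*(-1/41452) = -19511/20726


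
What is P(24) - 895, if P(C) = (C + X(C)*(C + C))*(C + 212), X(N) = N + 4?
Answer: 321953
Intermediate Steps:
X(N) = 4 + N
P(C) = (212 + C)*(C + 2*C*(4 + C)) (P(C) = (C + (4 + C)*(C + C))*(C + 212) = (C + (4 + C)*(2*C))*(212 + C) = (C + 2*C*(4 + C))*(212 + C) = (212 + C)*(C + 2*C*(4 + C)))
P(24) - 895 = 24*(1908 + 2*24² + 433*24) - 895 = 24*(1908 + 2*576 + 10392) - 895 = 24*(1908 + 1152 + 10392) - 895 = 24*13452 - 895 = 322848 - 895 = 321953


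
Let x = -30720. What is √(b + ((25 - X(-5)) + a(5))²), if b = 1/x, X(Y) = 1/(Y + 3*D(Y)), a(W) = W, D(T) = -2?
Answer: √100971413970/10560 ≈ 30.091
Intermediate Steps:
X(Y) = 1/(-6 + Y) (X(Y) = 1/(Y + 3*(-2)) = 1/(Y - 6) = 1/(-6 + Y))
b = -1/30720 (b = 1/(-30720) = -1/30720 ≈ -3.2552e-5)
√(b + ((25 - X(-5)) + a(5))²) = √(-1/30720 + ((25 - 1/(-6 - 5)) + 5)²) = √(-1/30720 + ((25 - 1/(-11)) + 5)²) = √(-1/30720 + ((25 - 1*(-1/11)) + 5)²) = √(-1/30720 + ((25 + 1/11) + 5)²) = √(-1/30720 + (276/11 + 5)²) = √(-1/30720 + (331/11)²) = √(-1/30720 + 109561/121) = √(3365713799/3717120) = √100971413970/10560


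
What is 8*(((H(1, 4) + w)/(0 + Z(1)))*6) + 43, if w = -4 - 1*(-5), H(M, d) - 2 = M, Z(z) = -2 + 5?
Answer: 107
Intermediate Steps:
Z(z) = 3
H(M, d) = 2 + M
w = 1 (w = -4 + 5 = 1)
8*(((H(1, 4) + w)/(0 + Z(1)))*6) + 43 = 8*((((2 + 1) + 1)/(0 + 3))*6) + 43 = 8*(((3 + 1)/3)*6) + 43 = 8*((4*(⅓))*6) + 43 = 8*((4/3)*6) + 43 = 8*8 + 43 = 64 + 43 = 107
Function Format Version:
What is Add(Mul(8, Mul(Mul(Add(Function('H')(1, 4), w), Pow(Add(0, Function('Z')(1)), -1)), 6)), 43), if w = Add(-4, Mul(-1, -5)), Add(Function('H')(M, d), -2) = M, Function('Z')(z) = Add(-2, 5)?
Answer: 107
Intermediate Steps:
Function('Z')(z) = 3
Function('H')(M, d) = Add(2, M)
w = 1 (w = Add(-4, 5) = 1)
Add(Mul(8, Mul(Mul(Add(Function('H')(1, 4), w), Pow(Add(0, Function('Z')(1)), -1)), 6)), 43) = Add(Mul(8, Mul(Mul(Add(Add(2, 1), 1), Pow(Add(0, 3), -1)), 6)), 43) = Add(Mul(8, Mul(Mul(Add(3, 1), Pow(3, -1)), 6)), 43) = Add(Mul(8, Mul(Mul(4, Rational(1, 3)), 6)), 43) = Add(Mul(8, Mul(Rational(4, 3), 6)), 43) = Add(Mul(8, 8), 43) = Add(64, 43) = 107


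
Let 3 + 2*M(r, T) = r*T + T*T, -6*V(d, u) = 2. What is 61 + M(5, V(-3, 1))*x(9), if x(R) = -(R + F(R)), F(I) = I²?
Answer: 266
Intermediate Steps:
V(d, u) = -⅓ (V(d, u) = -⅙*2 = -⅓)
M(r, T) = -3/2 + T²/2 + T*r/2 (M(r, T) = -3/2 + (r*T + T*T)/2 = -3/2 + (T*r + T²)/2 = -3/2 + (T² + T*r)/2 = -3/2 + (T²/2 + T*r/2) = -3/2 + T²/2 + T*r/2)
x(R) = -R - R² (x(R) = -(R + R²) = -R - R²)
61 + M(5, V(-3, 1))*x(9) = 61 + (-3/2 + (-⅓)²/2 + (½)*(-⅓)*5)*(9*(-1 - 1*9)) = 61 + (-3/2 + (½)*(⅑) - ⅚)*(9*(-1 - 9)) = 61 + (-3/2 + 1/18 - ⅚)*(9*(-10)) = 61 - 41/18*(-90) = 61 + 205 = 266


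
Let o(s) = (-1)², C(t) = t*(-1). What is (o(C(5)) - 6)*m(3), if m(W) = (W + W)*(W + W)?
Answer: -180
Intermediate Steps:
C(t) = -t
o(s) = 1
m(W) = 4*W² (m(W) = (2*W)*(2*W) = 4*W²)
(o(C(5)) - 6)*m(3) = (1 - 6)*(4*3²) = -20*9 = -5*36 = -180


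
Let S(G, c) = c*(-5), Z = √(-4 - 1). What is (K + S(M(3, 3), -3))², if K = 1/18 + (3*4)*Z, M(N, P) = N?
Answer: -159839/324 + 1084*I*√5/3 ≈ -493.33 + 807.97*I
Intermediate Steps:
Z = I*√5 (Z = √(-5) = I*√5 ≈ 2.2361*I)
S(G, c) = -5*c
K = 1/18 + 12*I*√5 (K = 1/18 + (3*4)*(I*√5) = 1/18 + 12*(I*√5) = 1/18 + 12*I*√5 ≈ 0.055556 + 26.833*I)
(K + S(M(3, 3), -3))² = ((1/18 + 12*I*√5) - 5*(-3))² = ((1/18 + 12*I*√5) + 15)² = (271/18 + 12*I*√5)²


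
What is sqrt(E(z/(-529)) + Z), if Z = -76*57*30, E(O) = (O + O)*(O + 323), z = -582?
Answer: 14*I*sqrt(184533519)/529 ≈ 359.51*I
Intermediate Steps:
E(O) = 2*O*(323 + O) (E(O) = (2*O)*(323 + O) = 2*O*(323 + O))
Z = -129960 (Z = -4332*30 = -129960)
sqrt(E(z/(-529)) + Z) = sqrt(2*(-582/(-529))*(323 - 582/(-529)) - 129960) = sqrt(2*(-582*(-1/529))*(323 - 582*(-1/529)) - 129960) = sqrt(2*(582/529)*(323 + 582/529) - 129960) = sqrt(2*(582/529)*(171449/529) - 129960) = sqrt(199566636/279841 - 129960) = sqrt(-36168569724/279841) = 14*I*sqrt(184533519)/529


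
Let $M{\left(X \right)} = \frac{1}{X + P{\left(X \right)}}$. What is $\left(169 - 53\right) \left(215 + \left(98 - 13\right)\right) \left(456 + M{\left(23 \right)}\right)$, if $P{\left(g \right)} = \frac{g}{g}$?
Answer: $15870250$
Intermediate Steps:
$P{\left(g \right)} = 1$
$M{\left(X \right)} = \frac{1}{1 + X}$ ($M{\left(X \right)} = \frac{1}{X + 1} = \frac{1}{1 + X}$)
$\left(169 - 53\right) \left(215 + \left(98 - 13\right)\right) \left(456 + M{\left(23 \right)}\right) = \left(169 - 53\right) \left(215 + \left(98 - 13\right)\right) \left(456 + \frac{1}{1 + 23}\right) = 116 \left(215 + \left(98 - 13\right)\right) \left(456 + \frac{1}{24}\right) = 116 \left(215 + 85\right) \left(456 + \frac{1}{24}\right) = 116 \cdot 300 \cdot \frac{10945}{24} = 34800 \cdot \frac{10945}{24} = 15870250$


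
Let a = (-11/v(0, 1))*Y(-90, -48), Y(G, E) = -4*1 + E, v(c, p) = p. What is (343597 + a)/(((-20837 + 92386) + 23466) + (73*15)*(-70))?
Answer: 344169/18365 ≈ 18.740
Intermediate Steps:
Y(G, E) = -4 + E
a = 572 (a = (-11/1)*(-4 - 48) = -11*1*(-52) = -11*(-52) = 572)
(343597 + a)/(((-20837 + 92386) + 23466) + (73*15)*(-70)) = (343597 + 572)/(((-20837 + 92386) + 23466) + (73*15)*(-70)) = 344169/((71549 + 23466) + 1095*(-70)) = 344169/(95015 - 76650) = 344169/18365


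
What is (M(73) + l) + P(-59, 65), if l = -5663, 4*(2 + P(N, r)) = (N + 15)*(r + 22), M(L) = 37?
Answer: -6585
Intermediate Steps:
P(N, r) = -2 + (15 + N)*(22 + r)/4 (P(N, r) = -2 + ((N + 15)*(r + 22))/4 = -2 + ((15 + N)*(22 + r))/4 = -2 + (15 + N)*(22 + r)/4)
(M(73) + l) + P(-59, 65) = (37 - 5663) + (161/2 + (11/2)*(-59) + (15/4)*65 + (1/4)*(-59)*65) = -5626 + (161/2 - 649/2 + 975/4 - 3835/4) = -5626 - 959 = -6585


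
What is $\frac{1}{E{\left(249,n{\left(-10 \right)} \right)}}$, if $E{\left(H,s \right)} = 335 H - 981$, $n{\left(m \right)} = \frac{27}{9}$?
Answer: $\frac{1}{82434} \approx 1.2131 \cdot 10^{-5}$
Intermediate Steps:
$n{\left(m \right)} = 3$ ($n{\left(m \right)} = 27 \cdot \frac{1}{9} = 3$)
$E{\left(H,s \right)} = -981 + 335 H$
$\frac{1}{E{\left(249,n{\left(-10 \right)} \right)}} = \frac{1}{-981 + 335 \cdot 249} = \frac{1}{-981 + 83415} = \frac{1}{82434}$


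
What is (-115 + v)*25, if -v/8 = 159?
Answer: -34675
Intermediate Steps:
v = -1272 (v = -8*159 = -1272)
(-115 + v)*25 = (-115 - 1272)*25 = -1387*25 = -34675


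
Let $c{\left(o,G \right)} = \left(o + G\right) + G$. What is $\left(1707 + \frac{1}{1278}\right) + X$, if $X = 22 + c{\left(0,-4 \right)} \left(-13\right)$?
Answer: $\frac{2342575}{1278} \approx 1833.0$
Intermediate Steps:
$c{\left(o,G \right)} = o + 2 G$ ($c{\left(o,G \right)} = \left(G + o\right) + G = o + 2 G$)
$X = 126$ ($X = 22 + \left(0 + 2 \left(-4\right)\right) \left(-13\right) = 22 + \left(0 - 8\right) \left(-13\right) = 22 - -104 = 22 + 104 = 126$)
$\left(1707 + \frac{1}{1278}\right) + X = \left(1707 + \frac{1}{1278}\right) + 126 = \frac{2181547}{1278} + 126 = \frac{2342575}{1278}$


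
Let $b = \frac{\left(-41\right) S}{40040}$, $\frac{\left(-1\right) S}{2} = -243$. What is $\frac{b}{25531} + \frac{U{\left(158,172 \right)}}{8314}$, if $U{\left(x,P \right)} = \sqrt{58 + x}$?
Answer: $- \frac{9963}{511130620} + \frac{3 \sqrt{6}}{4157} \approx 0.0017482$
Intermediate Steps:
$S = 486$ ($S = \left(-2\right) \left(-243\right) = 486$)
$b = - \frac{9963}{20020}$ ($b = \frac{\left(-41\right) 486}{40040} = \left(-19926\right) \frac{1}{40040} = - \frac{9963}{20020} \approx -0.49765$)
$\frac{b}{25531} + \frac{U{\left(158,172 \right)}}{8314} = - \frac{9963}{20020 \cdot 25531} + \frac{\sqrt{58 + 158}}{8314} = \left(- \frac{9963}{20020}\right) \frac{1}{25531} + \sqrt{216} \cdot \frac{1}{8314} = - \frac{9963}{511130620} + 6 \sqrt{6} \cdot \frac{1}{8314} = - \frac{9963}{511130620} + \frac{3 \sqrt{6}}{4157}$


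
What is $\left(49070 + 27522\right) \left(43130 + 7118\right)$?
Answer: $3848594816$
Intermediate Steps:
$\left(49070 + 27522\right) \left(43130 + 7118\right) = 76592 \cdot 50248 = 3848594816$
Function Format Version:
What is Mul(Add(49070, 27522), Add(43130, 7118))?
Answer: 3848594816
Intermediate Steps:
Mul(Add(49070, 27522), Add(43130, 7118)) = Mul(76592, 50248) = 3848594816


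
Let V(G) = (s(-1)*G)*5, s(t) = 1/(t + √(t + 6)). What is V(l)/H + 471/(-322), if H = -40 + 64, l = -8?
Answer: -3631/1932 - 5*√5/12 ≈ -2.8111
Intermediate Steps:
s(t) = 1/(t + √(6 + t))
H = 24
V(G) = 5*G/(-1 + √5) (V(G) = (G/(-1 + √(6 - 1)))*5 = (G/(-1 + √5))*5 = 5*G/(-1 + √5))
V(l)/H + 471/(-322) = ((5/4)*(-8) + (5/4)*(-8)*√5)/24 + 471/(-322) = (-10 - 10*√5)*(1/24) + 471*(-1/322) = (-5/12 - 5*√5/12) - 471/322 = -3631/1932 - 5*√5/12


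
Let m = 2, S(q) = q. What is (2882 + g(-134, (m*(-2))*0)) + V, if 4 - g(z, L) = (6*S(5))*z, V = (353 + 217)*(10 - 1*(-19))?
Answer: 23436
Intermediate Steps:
V = 16530 (V = 570*(10 + 19) = 570*29 = 16530)
g(z, L) = 4 - 30*z (g(z, L) = 4 - 6*5*z = 4 - 30*z)
(2882 + g(-134, (m*(-2))*0)) + V = (2882 + (4 - 30*(-134))) + 16530 = (2882 + (4 + 4020)) + 16530 = (2882 + 4024) + 16530 = 6906 + 16530 = 23436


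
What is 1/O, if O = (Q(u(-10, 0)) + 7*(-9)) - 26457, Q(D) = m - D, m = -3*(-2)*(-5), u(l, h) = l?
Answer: -1/26540 ≈ -3.7679e-5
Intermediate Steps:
m = -30 (m = 6*(-5) = -30)
Q(D) = -30 - D
O = -26540 (O = ((-30 - 1*(-10)) + 7*(-9)) - 26457 = ((-30 + 10) - 63) - 26457 = (-20 - 63) - 26457 = -83 - 26457 = -26540)
1/O = 1/(-26540) = -1/26540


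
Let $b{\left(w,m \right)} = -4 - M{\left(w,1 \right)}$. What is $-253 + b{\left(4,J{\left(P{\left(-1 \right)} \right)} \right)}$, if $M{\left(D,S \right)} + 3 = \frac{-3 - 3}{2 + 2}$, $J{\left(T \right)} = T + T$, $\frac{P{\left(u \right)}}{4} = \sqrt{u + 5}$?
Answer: $- \frac{505}{2} \approx -252.5$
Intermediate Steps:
$P{\left(u \right)} = 4 \sqrt{5 + u}$ ($P{\left(u \right)} = 4 \sqrt{u + 5} = 4 \sqrt{5 + u}$)
$J{\left(T \right)} = 2 T$
$M{\left(D,S \right)} = - \frac{9}{2}$ ($M{\left(D,S \right)} = -3 + \frac{-3 - 3}{2 + 2} = -3 - \frac{6}{4} = -3 - \frac{3}{2} = - \frac{9}{2}$)
$b{\left(w,m \right)} = \frac{1}{2}$ ($b{\left(w,m \right)} = -4 - - \frac{9}{2} = -4 + \frac{9}{2} = \frac{1}{2}$)
$-253 + b{\left(4,J{\left(P{\left(-1 \right)} \right)} \right)} = -253 + \frac{1}{2} = - \frac{505}{2}$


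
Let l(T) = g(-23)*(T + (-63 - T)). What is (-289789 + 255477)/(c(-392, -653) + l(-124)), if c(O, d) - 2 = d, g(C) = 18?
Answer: 34312/1785 ≈ 19.222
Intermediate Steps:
l(T) = -1134 (l(T) = 18*(T + (-63 - T)) = 18*(-63) = -1134)
c(O, d) = 2 + d
(-289789 + 255477)/(c(-392, -653) + l(-124)) = (-289789 + 255477)/((2 - 653) - 1134) = -34312/(-651 - 1134) = -34312/(-1785) = -34312*(-1/1785) = 34312/1785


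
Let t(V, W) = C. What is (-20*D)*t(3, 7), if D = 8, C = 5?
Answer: -800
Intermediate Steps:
t(V, W) = 5
(-20*D)*t(3, 7) = -20*8*5 = -160*5 = -800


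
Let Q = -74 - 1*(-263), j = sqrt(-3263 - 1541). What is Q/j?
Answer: -189*I*sqrt(1201)/2402 ≈ -2.7268*I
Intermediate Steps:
j = 2*I*sqrt(1201) (j = sqrt(-4804) = 2*I*sqrt(1201) ≈ 69.311*I)
Q = 189 (Q = -74 + 263 = 189)
Q/j = 189/((2*I*sqrt(1201))) = 189*(-I*sqrt(1201)/2402) = -189*I*sqrt(1201)/2402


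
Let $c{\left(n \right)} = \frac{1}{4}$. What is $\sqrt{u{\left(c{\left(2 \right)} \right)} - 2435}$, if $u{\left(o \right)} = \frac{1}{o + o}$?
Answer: $i \sqrt{2433} \approx 49.325 i$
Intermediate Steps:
$c{\left(n \right)} = \frac{1}{4}$
$u{\left(o \right)} = \frac{1}{2 o}$
$\sqrt{u{\left(c{\left(2 \right)} \right)} - 2435} = \sqrt{\frac{\frac{1}{\frac{1}{4}}}{2} - 2435} = \sqrt{\frac{1}{2} \cdot 4 - 2435} = \sqrt{2 - 2435} = \sqrt{-2433} = i \sqrt{2433}$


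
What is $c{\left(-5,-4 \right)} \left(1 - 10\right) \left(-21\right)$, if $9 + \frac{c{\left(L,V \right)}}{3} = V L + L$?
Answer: $3402$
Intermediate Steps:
$c{\left(L,V \right)} = -27 + 3 L + 3 L V$ ($c{\left(L,V \right)} = -27 + 3 \left(V L + L\right) = -27 + 3 \left(L V + L\right) = -27 + 3 \left(L + L V\right) = -27 + \left(3 L + 3 L V\right) = -27 + 3 L + 3 L V$)
$c{\left(-5,-4 \right)} \left(1 - 10\right) \left(-21\right) = \left(-27 + 3 \left(-5\right) + 3 \left(-5\right) \left(-4\right)\right) \left(1 - 10\right) \left(-21\right) = \left(-27 - 15 + 60\right) \left(1 - 10\right) \left(-21\right) = 18 \left(-9\right) \left(-21\right) = \left(-162\right) \left(-21\right) = 3402$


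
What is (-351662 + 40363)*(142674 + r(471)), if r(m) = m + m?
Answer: -44707517184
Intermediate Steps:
r(m) = 2*m
(-351662 + 40363)*(142674 + r(471)) = (-351662 + 40363)*(142674 + 2*471) = -311299*(142674 + 942) = -311299*143616 = -44707517184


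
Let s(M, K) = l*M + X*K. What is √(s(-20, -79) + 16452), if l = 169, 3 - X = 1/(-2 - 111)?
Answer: 2*√40970297/113 ≈ 113.29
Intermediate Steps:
X = 340/113 (X = 3 - 1/(-2 - 111) = 3 - 1/(-113) = 3 - 1*(-1/113) = 3 + 1/113 = 340/113 ≈ 3.0089)
s(M, K) = 169*M + 340*K/113
√(s(-20, -79) + 16452) = √((169*(-20) + (340/113)*(-79)) + 16452) = √((-3380 - 26860/113) + 16452) = √(-408800/113 + 16452) = √(1450276/113) = 2*√40970297/113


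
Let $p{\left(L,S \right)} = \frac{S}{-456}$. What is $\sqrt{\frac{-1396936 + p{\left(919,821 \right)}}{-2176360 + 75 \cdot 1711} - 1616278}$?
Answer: $\frac{i \sqrt{352419816576584590095570}}{466951980} \approx 1271.3 i$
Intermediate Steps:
$p{\left(L,S \right)} = - \frac{S}{456}$ ($p{\left(L,S \right)} = S \left(- \frac{1}{456}\right) = - \frac{S}{456}$)
$\sqrt{\frac{-1396936 + p{\left(919,821 \right)}}{-2176360 + 75 \cdot 1711} - 1616278} = \sqrt{\frac{-1396936 - \frac{821}{456}}{-2176360 + 75 \cdot 1711} - 1616278} = \sqrt{\frac{-1396936 - \frac{821}{456}}{-2176360 + 128325} - 1616278} = \sqrt{- \frac{637003637}{456 \left(-2048035\right)} - 1616278} = \sqrt{\left(- \frac{637003637}{456}\right) \left(- \frac{1}{2048035}\right) - 1616278} = \sqrt{\frac{637003637}{933903960} - 1616278} = \sqrt{- \frac{1509447787657243}{933903960}} = \frac{i \sqrt{352419816576584590095570}}{466951980}$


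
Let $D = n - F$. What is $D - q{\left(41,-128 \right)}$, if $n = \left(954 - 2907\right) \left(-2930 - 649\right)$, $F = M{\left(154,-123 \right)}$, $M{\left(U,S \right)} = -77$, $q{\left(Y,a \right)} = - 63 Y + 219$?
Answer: $6992228$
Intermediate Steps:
$q{\left(Y,a \right)} = 219 - 63 Y$
$F = -77$
$n = 6989787$ ($n = \left(-1953\right) \left(-3579\right) = 6989787$)
$D = 6989864$ ($D = 6989787 - -77 = 6989787 + 77 = 6989864$)
$D - q{\left(41,-128 \right)} = 6989864 - \left(219 - 2583\right) = 6989864 - -2364 = 6989864 + 2364 = 6992228$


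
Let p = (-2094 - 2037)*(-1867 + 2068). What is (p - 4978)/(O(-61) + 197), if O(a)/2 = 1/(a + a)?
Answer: -50953849/12016 ≈ -4240.5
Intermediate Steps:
p = -830331 (p = -4131*201 = -830331)
O(a) = 1/a (O(a) = 2/(a + a) = 2/((2*a)) = 2*(1/(2*a)) = 1/a)
(p - 4978)/(O(-61) + 197) = (-830331 - 4978)/(1/(-61) + 197) = -835309/(-1/61 + 197) = -835309/12016/61 = -835309*61/12016 = -50953849/12016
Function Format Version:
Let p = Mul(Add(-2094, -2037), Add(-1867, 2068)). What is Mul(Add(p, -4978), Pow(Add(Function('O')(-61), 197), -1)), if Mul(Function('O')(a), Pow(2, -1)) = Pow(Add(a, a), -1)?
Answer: Rational(-50953849, 12016) ≈ -4240.5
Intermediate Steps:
p = -830331 (p = Mul(-4131, 201) = -830331)
Function('O')(a) = Pow(a, -1) (Function('O')(a) = Mul(2, Pow(Add(a, a), -1)) = Mul(2, Pow(Mul(2, a), -1)) = Mul(2, Mul(Rational(1, 2), Pow(a, -1))) = Pow(a, -1))
Mul(Add(p, -4978), Pow(Add(Function('O')(-61), 197), -1)) = Mul(Add(-830331, -4978), Pow(Add(Pow(-61, -1), 197), -1)) = Mul(-835309, Pow(Add(Rational(-1, 61), 197), -1)) = Mul(-835309, Pow(Rational(12016, 61), -1)) = Mul(-835309, Rational(61, 12016)) = Rational(-50953849, 12016)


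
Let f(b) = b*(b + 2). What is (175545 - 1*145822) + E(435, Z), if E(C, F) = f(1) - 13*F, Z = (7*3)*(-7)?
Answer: 31637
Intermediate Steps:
f(b) = b*(2 + b)
Z = -147 (Z = 21*(-7) = -147)
E(C, F) = 3 - 13*F (E(C, F) = 1*(2 + 1) - 13*F = 1*3 - 13*F = 3 - 13*F)
(175545 - 1*145822) + E(435, Z) = (175545 - 1*145822) + (3 - 13*(-147)) = (175545 - 145822) + (3 + 1911) = 29723 + 1914 = 31637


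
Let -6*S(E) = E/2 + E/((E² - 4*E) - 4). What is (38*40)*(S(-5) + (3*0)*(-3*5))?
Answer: 81700/123 ≈ 664.23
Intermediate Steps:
S(E) = -E/12 - E/(6*(-4 + E² - 4*E)) (S(E) = -(E/2 + E/((E² - 4*E) - 4))/6 = -(E*(½) + E/(-4 + E² - 4*E))/6 = -(E/2 + E/(-4 + E² - 4*E))/6 = -E/12 - E/(6*(-4 + E² - 4*E)))
(38*40)*(S(-5) + (3*0)*(-3*5)) = (38*40)*((1/12)*(-5)*(2 - 1*(-5)² + 4*(-5))/(-4 + (-5)² - 4*(-5)) + (3*0)*(-3*5)) = 1520*((1/12)*(-5)*(2 - 1*25 - 20)/(-4 + 25 + 20) + 0*(-15)) = 1520*((1/12)*(-5)*(2 - 25 - 20)/41 + 0) = 1520*((1/12)*(-5)*(1/41)*(-43) + 0) = 1520*(215/492 + 0) = 1520*(215/492) = 81700/123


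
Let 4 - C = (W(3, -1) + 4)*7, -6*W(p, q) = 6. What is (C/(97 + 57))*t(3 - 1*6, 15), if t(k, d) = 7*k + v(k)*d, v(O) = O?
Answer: 51/7 ≈ 7.2857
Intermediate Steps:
W(p, q) = -1 (W(p, q) = -1/6*6 = -1)
C = -17 (C = 4 - (-1 + 4)*7 = 4 - 3*7 = 4 - 1*21 = 4 - 21 = -17)
t(k, d) = 7*k + d*k (t(k, d) = 7*k + k*d = 7*k + d*k)
(C/(97 + 57))*t(3 - 1*6, 15) = (-17/(97 + 57))*((3 - 1*6)*(7 + 15)) = (-17/154)*((3 - 6)*22) = ((1/154)*(-17))*(-3*22) = -17/154*(-66) = 51/7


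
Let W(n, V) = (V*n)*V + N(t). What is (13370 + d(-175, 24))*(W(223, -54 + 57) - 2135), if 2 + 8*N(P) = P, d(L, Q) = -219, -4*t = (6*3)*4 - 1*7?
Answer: -54826519/32 ≈ -1.7133e+6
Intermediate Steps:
t = -65/4 (t = -((6*3)*4 - 1*7)/4 = -(18*4 - 7)/4 = -(72 - 7)/4 = -¼*65 = -65/4 ≈ -16.250)
N(P) = -¼ + P/8
W(n, V) = -73/32 + n*V² (W(n, V) = (V*n)*V + (-¼ + (⅛)*(-65/4)) = n*V² + (-¼ - 65/32) = n*V² - 73/32 = -73/32 + n*V²)
(13370 + d(-175, 24))*(W(223, -54 + 57) - 2135) = (13370 - 219)*((-73/32 + 223*(-54 + 57)²) - 2135) = 13151*((-73/32 + 223*3²) - 2135) = 13151*((-73/32 + 223*9) - 2135) = 13151*((-73/32 + 2007) - 2135) = 13151*(64151/32 - 2135) = 13151*(-4169/32) = -54826519/32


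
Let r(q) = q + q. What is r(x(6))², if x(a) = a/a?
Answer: 4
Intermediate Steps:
x(a) = 1
r(q) = 2*q
r(x(6))² = (2*1)² = 2² = 4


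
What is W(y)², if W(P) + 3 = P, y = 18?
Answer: 225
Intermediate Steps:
W(P) = -3 + P
W(y)² = (-3 + 18)² = 15² = 225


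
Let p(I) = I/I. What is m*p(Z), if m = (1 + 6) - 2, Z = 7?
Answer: 5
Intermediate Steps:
p(I) = 1
m = 5 (m = 7 - 2 = 5)
m*p(Z) = 5*1 = 5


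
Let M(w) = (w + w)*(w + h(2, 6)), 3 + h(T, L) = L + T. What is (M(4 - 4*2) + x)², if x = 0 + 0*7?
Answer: 64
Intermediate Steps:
x = 0 (x = 0 + 0 = 0)
h(T, L) = -3 + L + T (h(T, L) = -3 + (L + T) = -3 + L + T)
M(w) = 2*w*(5 + w) (M(w) = (w + w)*(w + (-3 + 6 + 2)) = (2*w)*(w + 5) = (2*w)*(5 + w) = 2*w*(5 + w))
(M(4 - 4*2) + x)² = (2*(4 - 4*2)*(5 + (4 - 4*2)) + 0)² = (2*(4 - 8)*(5 + (4 - 8)) + 0)² = (2*(-4)*(5 - 4) + 0)² = (2*(-4)*1 + 0)² = (-8 + 0)² = (-8)² = 64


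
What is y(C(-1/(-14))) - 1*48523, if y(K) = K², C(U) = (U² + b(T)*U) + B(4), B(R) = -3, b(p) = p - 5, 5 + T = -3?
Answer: -1863468207/38416 ≈ -48508.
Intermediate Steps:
T = -8 (T = -5 - 3 = -8)
b(p) = -5 + p
C(U) = -3 + U² - 13*U (C(U) = (U² + (-5 - 8)*U) - 3 = (U² - 13*U) - 3 = -3 + U² - 13*U)
y(C(-1/(-14))) - 1*48523 = (-3 + (-1/(-14))² - (-13)/(-14))² - 1*48523 = (-3 + (-1*(-1/14))² - (-13)*(-1)/14)² - 48523 = (-3 + (1/14)² - 13*1/14)² - 48523 = (-3 + 1/196 - 13/14)² - 48523 = (-769/196)² - 48523 = 591361/38416 - 48523 = -1863468207/38416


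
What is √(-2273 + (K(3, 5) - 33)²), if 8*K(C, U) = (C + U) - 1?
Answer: I*√79423/8 ≈ 35.228*I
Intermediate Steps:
K(C, U) = -⅛ + C/8 + U/8 (K(C, U) = ((C + U) - 1)/8 = (-1 + C + U)/8 = -⅛ + C/8 + U/8)
√(-2273 + (K(3, 5) - 33)²) = √(-2273 + ((-⅛ + (⅛)*3 + (⅛)*5) - 33)²) = √(-2273 + ((-⅛ + 3/8 + 5/8) - 33)²) = √(-2273 + (7/8 - 33)²) = √(-2273 + (-257/8)²) = √(-2273 + 66049/64) = √(-79423/64) = I*√79423/8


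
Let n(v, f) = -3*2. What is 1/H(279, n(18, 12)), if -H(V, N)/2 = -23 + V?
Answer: -1/512 ≈ -0.0019531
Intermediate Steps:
n(v, f) = -6
H(V, N) = 46 - 2*V (H(V, N) = -2*(-23 + V) = 46 - 2*V)
1/H(279, n(18, 12)) = 1/(46 - 2*279) = 1/(46 - 558) = 1/(-512) = -1/512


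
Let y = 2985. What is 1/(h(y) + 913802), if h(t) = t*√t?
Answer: 913802/808437073579 - 2985*√2985/808437073579 ≈ 9.2860e-7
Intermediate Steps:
h(t) = t^(3/2)
1/(h(y) + 913802) = 1/(2985^(3/2) + 913802) = 1/(2985*√2985 + 913802) = 1/(913802 + 2985*√2985)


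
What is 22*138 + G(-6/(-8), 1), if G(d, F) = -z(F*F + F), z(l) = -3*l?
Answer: 3042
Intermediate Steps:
G(d, F) = 3*F + 3*F² (G(d, F) = -(-3)*(F*F + F) = -(-3)*(F² + F) = -(-3)*(F + F²) = -(-3*F - 3*F²) = 3*F + 3*F²)
22*138 + G(-6/(-8), 1) = 22*138 + 3*1*(1 + 1) = 3036 + 3*1*2 = 3036 + 6 = 3042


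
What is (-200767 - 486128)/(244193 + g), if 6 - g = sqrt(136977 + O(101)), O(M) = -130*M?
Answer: -55913024035/19877675918 - 228965*sqrt(123847)/19877675918 ≈ -2.8169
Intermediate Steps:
g = 6 - sqrt(123847) (g = 6 - sqrt(136977 - 130*101) = 6 - sqrt(136977 - 13130) = 6 - sqrt(123847) ≈ -345.92)
(-200767 - 486128)/(244193 + g) = (-200767 - 486128)/(244193 + (6 - sqrt(123847))) = -686895/(244199 - sqrt(123847))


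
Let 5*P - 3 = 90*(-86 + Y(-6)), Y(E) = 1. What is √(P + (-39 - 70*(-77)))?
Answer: 2*√23885/5 ≈ 61.819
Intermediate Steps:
P = -7647/5 (P = ⅗ + (90*(-86 + 1))/5 = ⅗ + (90*(-85))/5 = ⅗ + (⅕)*(-7650) = ⅗ - 1530 = -7647/5 ≈ -1529.4)
√(P + (-39 - 70*(-77))) = √(-7647/5 + (-39 - 70*(-77))) = √(-7647/5 + (-39 + 5390)) = √(-7647/5 + 5351) = √(19108/5) = 2*√23885/5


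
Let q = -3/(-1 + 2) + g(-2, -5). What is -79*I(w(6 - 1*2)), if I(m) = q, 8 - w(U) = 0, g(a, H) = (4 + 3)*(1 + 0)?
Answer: -316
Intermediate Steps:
g(a, H) = 7 (g(a, H) = 7*1 = 7)
w(U) = 8 (w(U) = 8 - 1*0 = 8 + 0 = 8)
q = 4 (q = -3/(-1 + 2) + 7 = -3/1 + 7 = 1*(-3) + 7 = -3 + 7 = 4)
I(m) = 4
-79*I(w(6 - 1*2)) = -79*4 = -316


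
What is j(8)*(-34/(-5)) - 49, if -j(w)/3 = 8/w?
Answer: -347/5 ≈ -69.400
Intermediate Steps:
j(w) = -24/w
j(8)*(-34/(-5)) - 49 = (-24/8)*(-34/(-5)) - 49 = (-24*1/8)*(-34*(-1/5)) - 49 = -3*34/5 - 49 = -102/5 - 49 = -347/5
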